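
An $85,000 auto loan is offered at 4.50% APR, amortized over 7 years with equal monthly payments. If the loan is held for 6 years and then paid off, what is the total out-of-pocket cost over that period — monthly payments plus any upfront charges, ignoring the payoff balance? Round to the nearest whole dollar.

$85,069

At 4.50% the monthly rate is 0.0037500, so the payment is 85,000 × 0.0037500 / (1 − 1.0037500^−84) = $1,181.51.
Total outlay = 72 × $1,181.51 = $85,068.72.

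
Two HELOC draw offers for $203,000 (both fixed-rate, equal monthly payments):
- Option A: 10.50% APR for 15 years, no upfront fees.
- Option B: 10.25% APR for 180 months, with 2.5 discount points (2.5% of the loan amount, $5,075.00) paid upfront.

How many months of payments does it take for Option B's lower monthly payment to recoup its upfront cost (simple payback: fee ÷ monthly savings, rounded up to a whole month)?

Option A: monthly rate = 10.5%/12 = 0.0087500; payment = 203,000 × 0.0087500 / (1 − (1+0.0087500)^−180) = $2,243.96.
Option B: monthly rate = 10.25%/12 = 0.0085417; payment = 203,000 × 0.0085417 / (1 − (1+0.0085417)^−180) = $2,212.60.
Monthly savings = $2,243.96 − $2,212.60 = $31.36.
Break-even = $5,075.00 / $31.36 = 161.83 → 162 months.

162 months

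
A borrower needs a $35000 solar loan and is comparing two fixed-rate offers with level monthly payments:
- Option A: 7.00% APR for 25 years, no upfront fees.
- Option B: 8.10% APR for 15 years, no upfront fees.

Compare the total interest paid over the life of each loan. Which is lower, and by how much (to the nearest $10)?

Option A: monthly rate = 7%/12 = 0.0058333; payment = 35,000 × 0.0058333 / (1 − (1+0.0058333)^−300) = $247.37.
Total interest on Option A = 300 × $247.37 − $35,000 = $39,211.00.
Option B: at 8.10% the monthly rate is 0.0067500, so the payment is 35,000 × 0.0067500 / (1 − 1.0067500^−180) = $336.50.
Total interest on Option B = 180 × $336.50 − $35,000 = $25,570.00.
Option B is lower by $13,641.00.

Option B by $13,640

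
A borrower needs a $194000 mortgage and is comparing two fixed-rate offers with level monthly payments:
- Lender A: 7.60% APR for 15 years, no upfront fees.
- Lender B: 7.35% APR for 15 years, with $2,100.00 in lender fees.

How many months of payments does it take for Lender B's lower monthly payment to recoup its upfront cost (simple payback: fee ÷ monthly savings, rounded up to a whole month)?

77 months

Lender A: at 7.60% the monthly rate is 0.0063333, so the payment is 194,000 × 0.0063333 / (1 − 1.0063333^−180) = $1,809.45.
Lender B: monthly rate = 7.35%/12 = 0.0061250; payment = 194,000 × 0.0061250 / (1 − (1+0.0061250)^−180) = $1,781.91.
Monthly savings = $1,809.45 − $1,781.91 = $27.54.
Break-even = $2,100.00 / $27.54 = 76.25 → 77 months.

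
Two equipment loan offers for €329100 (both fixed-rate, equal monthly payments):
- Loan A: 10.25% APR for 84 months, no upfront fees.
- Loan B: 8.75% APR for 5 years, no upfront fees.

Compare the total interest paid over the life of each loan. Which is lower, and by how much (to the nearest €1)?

Loan A: at 10.25% the monthly rate is 0.0085417, so the payment is 329,100 × 0.0085417 / (1 − 1.0085417^−84) = €5,506.05.
Total interest on Loan A = 84 × €5,506.05 − €329,100 = €133,408.20.
Loan B: at 8.75% the monthly rate is 0.0072917, so the payment is 329,100 × 0.0072917 / (1 − 1.0072917^−60) = €6,791.71.
Total interest on Loan B = 60 × €6,791.71 − €329,100 = €78,402.60.
Loan B is lower by €55,005.60.

Loan B by €55,006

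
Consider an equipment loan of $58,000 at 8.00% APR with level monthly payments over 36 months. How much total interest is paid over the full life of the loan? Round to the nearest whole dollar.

$7,430

Monthly rate = 8%/12 = 0.0066667; payment = 58,000 × 0.0066667 / (1 − (1+0.0066667)^−36) = $1,817.51.
Total paid = 36 × $1,817.51 = $65,430.36; interest = $65,430.36 − $58,000 = $7,430.36.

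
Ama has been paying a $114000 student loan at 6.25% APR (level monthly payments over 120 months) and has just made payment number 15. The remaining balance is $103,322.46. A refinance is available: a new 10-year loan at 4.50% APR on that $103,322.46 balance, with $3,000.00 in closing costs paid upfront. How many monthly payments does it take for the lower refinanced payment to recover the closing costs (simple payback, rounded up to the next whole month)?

Current payment = 114,000 × 6.25%/12 / (1 − (1+0.0052083)^−120) = $1,279.99.
Refinanced payment = 103,322.46 × 0.0037500 / (1 − (1+0.0037500)^−120) = $1,070.82.
Monthly savings = $1,279.99 − $1,070.82 = $209.17.
Break-even = $3,000.00 / $209.17 = 14.34 → 15 months.

15 months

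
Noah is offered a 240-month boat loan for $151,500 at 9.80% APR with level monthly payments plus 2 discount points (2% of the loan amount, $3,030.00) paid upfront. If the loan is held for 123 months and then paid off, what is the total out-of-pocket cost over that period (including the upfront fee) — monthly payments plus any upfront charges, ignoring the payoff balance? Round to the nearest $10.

At 9.80% the monthly rate is 0.0081667, so the payment is 151,500 × 0.0081667 / (1 − 1.0081667^−240) = $1,441.99.
Total outlay = 123 × $1,441.99 + $3,030.00 = $180,394.77.

$180,390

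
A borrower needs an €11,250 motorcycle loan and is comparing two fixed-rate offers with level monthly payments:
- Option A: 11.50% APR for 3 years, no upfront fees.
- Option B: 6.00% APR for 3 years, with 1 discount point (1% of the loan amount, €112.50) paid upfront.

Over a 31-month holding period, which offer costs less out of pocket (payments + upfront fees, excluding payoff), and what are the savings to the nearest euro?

Option B by €778

Option A: monthly rate = 11.5%/12 = 0.0095833; payment = 11,250 × 0.0095833 / (1 − (1+0.0095833)^−36) = €370.98.
Option B: at 6.00% the monthly rate is 0.0050000, so the payment is 11,250 × 0.0050000 / (1 − 1.0050000^−36) = €342.25.
Over 31 months: Option A costs 31 × €370.98 = €11,500.38; Option B costs 31 × €342.25 + €112.50 = €10,722.25.
Option B is cheaper by €11,500.38 − €10,722.25 = €778.13.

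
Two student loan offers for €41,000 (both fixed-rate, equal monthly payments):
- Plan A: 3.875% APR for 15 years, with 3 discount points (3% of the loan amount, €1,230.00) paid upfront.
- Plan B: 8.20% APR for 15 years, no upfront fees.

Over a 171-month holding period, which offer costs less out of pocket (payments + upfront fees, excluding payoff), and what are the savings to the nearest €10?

Plan A by €15,160

Plan A: at 3.875% the monthly rate is 0.0032292, so the payment is 41,000 × 0.0032292 / (1 − 1.0032292^−180) = €300.71.
Plan B: monthly rate = 8.2%/12 = 0.0068333; payment = 41,000 × 0.0068333 / (1 − (1+0.0068333)^−180) = €396.57.
Over 171 months: Plan A costs 171 × €300.71 + €1,230.00 = €52,651.41; Plan B costs 171 × €396.57 = €67,813.47.
Plan A is cheaper by €67,813.47 − €52,651.41 = €15,162.06.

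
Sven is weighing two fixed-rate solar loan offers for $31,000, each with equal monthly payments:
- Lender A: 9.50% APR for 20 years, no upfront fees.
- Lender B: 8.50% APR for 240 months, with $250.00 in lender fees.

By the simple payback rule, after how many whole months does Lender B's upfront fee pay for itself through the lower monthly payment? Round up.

Lender A: at 9.50% the monthly rate is 0.0079167, so the payment is 31,000 × 0.0079167 / (1 − 1.0079167^−240) = $288.96.
Lender B: at 8.50% the monthly rate is 0.0070833, so the payment is 31,000 × 0.0070833 / (1 − 1.0070833^−240) = $269.03.
Monthly savings = $288.96 − $269.03 = $19.93.
Break-even = $250.00 / $19.93 = 12.54 → 13 months.

13 months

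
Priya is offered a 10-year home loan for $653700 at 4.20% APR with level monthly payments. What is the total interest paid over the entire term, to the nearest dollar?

$147,985

Monthly rate = 4.2%/12 = 0.0035000; payment = 653,700 × 0.0035000 / (1 − (1+0.0035000)^−120) = $6,680.71.
Total paid = 120 × $6,680.71 = $801,685.20; interest = $801,685.20 − $653,700 = $147,985.20.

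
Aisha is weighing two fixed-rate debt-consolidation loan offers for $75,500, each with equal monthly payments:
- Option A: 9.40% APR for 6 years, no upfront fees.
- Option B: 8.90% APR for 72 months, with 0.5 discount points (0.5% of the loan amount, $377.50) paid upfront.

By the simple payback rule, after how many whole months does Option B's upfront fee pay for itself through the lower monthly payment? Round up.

Option A: at 9.40% the monthly rate is 0.0078333, so the payment is 75,500 × 0.0078333 / (1 − 1.0078333^−72) = $1,375.96.
Option B: at 8.90% the monthly rate is 0.0074167, so the payment is 75,500 × 0.0074167 / (1 − 1.0074167^−72) = $1,357.18.
Monthly savings = $1,375.96 − $1,357.18 = $18.78.
Break-even = $377.50 / $18.78 = 20.10 → 21 months.

21 months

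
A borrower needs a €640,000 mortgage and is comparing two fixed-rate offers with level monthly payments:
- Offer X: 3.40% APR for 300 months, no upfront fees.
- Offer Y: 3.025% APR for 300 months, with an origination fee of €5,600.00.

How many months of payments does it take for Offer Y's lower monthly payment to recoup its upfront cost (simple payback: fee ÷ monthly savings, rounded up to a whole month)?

Offer X: monthly rate = 3.4%/12 = 0.0028333; payment = 640,000 × 0.0028333 / (1 − (1+0.0028333)^−300) = €3,169.77.
Offer Y: at 3.025% the monthly rate is 0.0025208, so the payment is 640,000 × 0.0025208 / (1 − 1.0025208^−300) = €3,043.28.
Monthly savings = €3,169.77 − €3,043.28 = €126.49.
Break-even = €5,600.00 / €126.49 = 44.27 → 45 months.

45 months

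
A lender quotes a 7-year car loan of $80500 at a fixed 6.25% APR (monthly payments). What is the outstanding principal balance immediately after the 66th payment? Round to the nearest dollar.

With monthly rate i = 6.25%/12 = 0.0052083, the balance after k of n payments is P · [(1+i)^n − (1+i)^k] / [(1+i)^n − 1].
(1+0.0052083)^84 = 1.54707278 and (1+0.0052083)^66 = 1.40896855, so the balance is 80,500 × (1.54707278 − 1.40896855) / (1.54707278 − 1) = $20,321.59.

$20,322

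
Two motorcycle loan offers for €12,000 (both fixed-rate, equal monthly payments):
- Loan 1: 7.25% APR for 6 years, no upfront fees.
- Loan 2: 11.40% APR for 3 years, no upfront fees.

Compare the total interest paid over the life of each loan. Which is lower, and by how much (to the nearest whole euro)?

Loan 2 by €609

Loan 1: at 7.25% the monthly rate is 0.0060417, so the payment is 12,000 × 0.0060417 / (1 − 1.0060417^−72) = €206.03.
Total interest on Loan 1 = 72 × €206.03 − €12,000 = €2,834.16.
Loan 2: at 11.40% the monthly rate is 0.0095000, so the payment is 12,000 × 0.0095000 / (1 − 1.0095000^−36) = €395.14.
Total interest on Loan 2 = 36 × €395.14 − €12,000 = €2,225.04.
Loan 2 is lower by €609.12.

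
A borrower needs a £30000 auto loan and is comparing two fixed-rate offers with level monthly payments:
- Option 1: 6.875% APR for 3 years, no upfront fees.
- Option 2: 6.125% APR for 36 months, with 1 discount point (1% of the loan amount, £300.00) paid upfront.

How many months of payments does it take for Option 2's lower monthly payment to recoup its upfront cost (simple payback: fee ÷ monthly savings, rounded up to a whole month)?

Option 1: monthly rate = 6.875%/12 = 0.0057292; payment = 30,000 × 0.0057292 / (1 − (1+0.0057292)^−36) = £924.60.
Option 2: monthly rate = 6.125%/12 = 0.0051042; payment = 30,000 × 0.0051042 / (1 − (1+0.0051042)^−36) = £914.36.
Monthly savings = £924.60 − £914.36 = £10.24.
Break-even = £300.00 / £10.24 = 29.30 → 30 months.

30 months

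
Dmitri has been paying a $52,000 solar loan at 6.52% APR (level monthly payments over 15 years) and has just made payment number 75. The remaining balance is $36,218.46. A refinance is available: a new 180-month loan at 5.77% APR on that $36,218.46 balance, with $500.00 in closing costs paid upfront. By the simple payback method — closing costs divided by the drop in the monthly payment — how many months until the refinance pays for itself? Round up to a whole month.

4 months

Current payment = 52,000 × 6.52%/12 / (1 − (1+0.0054333)^−180) = $453.55.
Refinanced payment = 36,218.46 × 0.0048083 / (1 − (1+0.0048083)^−180) = $301.15.
Monthly savings = $453.55 − $301.15 = $152.40.
Break-even = $500.00 / $152.40 = 3.28 → 4 months.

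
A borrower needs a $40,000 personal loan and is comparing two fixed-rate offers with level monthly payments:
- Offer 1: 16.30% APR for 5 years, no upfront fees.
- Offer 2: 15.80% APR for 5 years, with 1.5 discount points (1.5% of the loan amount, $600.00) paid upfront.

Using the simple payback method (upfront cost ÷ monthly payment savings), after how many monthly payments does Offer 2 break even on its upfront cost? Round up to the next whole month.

Offer 1: at 16.30% the monthly rate is 0.0135833, so the payment is 40,000 × 0.0135833 / (1 − 1.0135833^−60) = $979.11.
Offer 2: at 15.80% the monthly rate is 0.0131667, so the payment is 40,000 × 0.0131667 / (1 − 1.0131667^−60) = $968.48.
Monthly savings = $979.11 − $968.48 = $10.63.
Break-even = $600.00 / $10.63 = 56.44 → 57 months.

57 months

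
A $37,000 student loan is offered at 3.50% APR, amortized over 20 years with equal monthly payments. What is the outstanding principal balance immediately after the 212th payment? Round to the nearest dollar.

$5,762

With monthly rate i = 3.5%/12 = 0.0029167, the balance after k of n payments is P · [(1+i)^n − (1+i)^k] / [(1+i)^n − 1].
(1+0.0029167)^240 = 2.01170203 and (1+0.0029167)^212 = 1.85416294, so the balance is 37,000 × (2.01170203 − 1.85416294) / (2.01170203 − 1) = $5,761.53.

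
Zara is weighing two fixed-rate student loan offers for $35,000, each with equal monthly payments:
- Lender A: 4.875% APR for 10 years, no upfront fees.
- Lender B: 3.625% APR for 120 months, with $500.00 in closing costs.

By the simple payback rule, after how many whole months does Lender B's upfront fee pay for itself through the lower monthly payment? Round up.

Lender A: monthly rate = 4.875%/12 = 0.0040625; payment = 35,000 × 0.0040625 / (1 − (1+0.0040625)^−120) = $369.09.
Lender B: monthly rate = 3.625%/12 = 0.0030208; payment = 35,000 × 0.0030208 / (1 − (1+0.0030208)^−120) = $348.15.
Monthly savings = $369.09 − $348.15 = $20.94.
Break-even = $500.00 / $20.94 = 23.88 → 24 months.

24 months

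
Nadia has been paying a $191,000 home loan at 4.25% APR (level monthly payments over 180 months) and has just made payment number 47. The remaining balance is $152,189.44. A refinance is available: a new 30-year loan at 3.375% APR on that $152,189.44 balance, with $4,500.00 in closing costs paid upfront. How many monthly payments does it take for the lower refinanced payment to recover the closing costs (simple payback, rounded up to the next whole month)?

6 months

Current payment = 191,000 × 4.25%/12 / (1 − (1+0.0035417)^−180) = $1,436.85.
Refinanced payment = 152,189.44 × 0.0028125 / (1 − (1+0.0028125)^−360) = $672.82.
Monthly savings = $1,436.85 − $672.82 = $764.03.
Break-even = $4,500.00 / $764.03 = 5.89 → 6 months.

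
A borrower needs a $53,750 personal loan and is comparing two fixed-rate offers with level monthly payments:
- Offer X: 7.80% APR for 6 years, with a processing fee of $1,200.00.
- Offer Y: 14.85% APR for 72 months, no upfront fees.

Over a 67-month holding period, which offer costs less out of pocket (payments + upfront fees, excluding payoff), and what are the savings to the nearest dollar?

Offer X by $11,865

Offer X: monthly rate = 7.8%/12 = 0.0065000; payment = 53,750 × 0.0065000 / (1 − (1+0.0065000)^−72) = $937.17.
Offer Y: at 14.85% the monthly rate is 0.0123750, so the payment is 53,750 × 0.0123750 / (1 − 1.0123750^−72) = $1,132.17.
Over 67 months: Offer X costs 67 × $937.17 + $1,200.00 = $63,990.39; Offer Y costs 67 × $1,132.17 = $75,855.39.
Offer X is cheaper by $75,855.39 − $63,990.39 = $11,865.00.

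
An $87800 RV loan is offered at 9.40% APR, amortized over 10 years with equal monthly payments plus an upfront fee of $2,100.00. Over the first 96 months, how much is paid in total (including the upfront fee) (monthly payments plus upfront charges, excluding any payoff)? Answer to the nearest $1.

$110,706

Monthly rate = 9.4%/12 = 0.0078333; payment = 87,800 × 0.0078333 / (1 − (1+0.0078333)^−120) = $1,131.31.
Total outlay = 96 × $1,131.31 + $2,100.00 = $110,705.76.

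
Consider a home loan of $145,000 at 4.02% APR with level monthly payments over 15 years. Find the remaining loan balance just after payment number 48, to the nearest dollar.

With monthly rate i = 4.02%/12 = 0.0033500, the balance after k of n payments is P · [(1+i)^n − (1+i)^k] / [(1+i)^n − 1].
(1+0.0033500)^180 = 1.82575249 and (1+0.0033500)^48 = 1.17413448, so the balance is 145,000 × (1.82575249 − 1.17413448) / (1.82575249 − 1) = $114,422.44.

$114,422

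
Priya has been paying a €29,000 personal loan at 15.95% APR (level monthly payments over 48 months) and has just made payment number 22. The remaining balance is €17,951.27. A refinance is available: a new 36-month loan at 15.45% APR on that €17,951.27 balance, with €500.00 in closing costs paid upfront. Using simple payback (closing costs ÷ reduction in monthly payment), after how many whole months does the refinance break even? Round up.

3 months

Current payment = 29,000 × 15.95%/12 / (1 − (1+0.0132917)^−48) = €821.13.
Refinanced payment = 17,951.27 × 0.0128750 / (1 − (1+0.0128750)^−36) = €626.25.
Monthly savings = €821.13 − €626.25 = €194.88.
Break-even = €500.00 / €194.88 = 2.57 → 3 months.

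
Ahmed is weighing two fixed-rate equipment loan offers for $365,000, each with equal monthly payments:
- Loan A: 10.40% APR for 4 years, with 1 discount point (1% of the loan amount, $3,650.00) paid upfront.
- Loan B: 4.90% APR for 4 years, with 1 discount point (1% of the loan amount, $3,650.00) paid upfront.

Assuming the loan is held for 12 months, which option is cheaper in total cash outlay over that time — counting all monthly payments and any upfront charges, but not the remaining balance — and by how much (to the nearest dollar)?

Loan B by $11,261

Loan A: monthly rate = 10.4%/12 = 0.0086667; payment = 365,000 × 0.0086667 / (1 − (1+0.0086667)^−48) = $9,327.62.
Loan B: at 4.90% the monthly rate is 0.0040833, so the payment is 365,000 × 0.0040833 / (1 − 1.0040833^−48) = $8,389.17.
Over 12 months: Loan A costs 12 × $9,327.62 + $3,650.00 = $115,581.44; Loan B costs 12 × $8,389.17 + $3,650.00 = $104,320.04.
Loan B is cheaper by $115,581.44 − $104,320.04 = $11,261.40.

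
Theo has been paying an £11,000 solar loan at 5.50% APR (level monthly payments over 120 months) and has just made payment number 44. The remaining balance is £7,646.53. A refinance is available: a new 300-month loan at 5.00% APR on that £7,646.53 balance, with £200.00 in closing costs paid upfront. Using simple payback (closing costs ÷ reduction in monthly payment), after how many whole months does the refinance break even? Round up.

3 months

Current payment = 11,000 × 5.5%/12 / (1 − (1+0.0045833)^−120) = £119.38.
Refinanced payment = 7,646.53 × 0.0041667 / (1 − (1+0.0041667)^−300) = £44.70.
Monthly savings = £119.38 − £44.70 = £74.68.
Break-even = £200.00 / £74.68 = 2.68 → 3 months.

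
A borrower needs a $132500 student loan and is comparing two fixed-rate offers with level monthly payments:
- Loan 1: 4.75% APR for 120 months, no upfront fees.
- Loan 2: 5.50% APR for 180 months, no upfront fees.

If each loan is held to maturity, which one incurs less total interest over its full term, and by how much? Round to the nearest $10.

Loan 1: at 4.75% the monthly rate is 0.0039583, so the payment is 132,500 × 0.0039583 / (1 − 1.0039583^−120) = $1,389.23.
Total interest on Loan 1 = 120 × $1,389.23 − $132,500 = $34,207.60.
Loan 2: at 5.50% the monthly rate is 0.0045833, so the payment is 132,500 × 0.0045833 / (1 − 1.0045833^−180) = $1,082.64.
Total interest on Loan 2 = 180 × $1,082.64 − $132,500 = $62,375.20.
Loan 1 is lower by $28,167.60.

Loan 1 by $28,170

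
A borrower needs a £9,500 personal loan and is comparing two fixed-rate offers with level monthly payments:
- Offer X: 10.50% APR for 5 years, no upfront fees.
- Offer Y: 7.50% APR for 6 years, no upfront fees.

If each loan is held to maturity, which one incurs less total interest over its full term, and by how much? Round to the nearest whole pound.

Offer X: at 10.50% the monthly rate is 0.0087500, so the payment is 9,500 × 0.0087500 / (1 − 1.0087500^−60) = £204.19.
Total interest on Offer X = 60 × £204.19 − £9,500 = £2,751.40.
Offer Y: monthly rate = 7.5%/12 = 0.0062500; payment = 9,500 × 0.0062500 / (1 − (1+0.0062500)^−72) = £164.26.
Total interest on Offer Y = 72 × £164.26 − £9,500 = £2,326.72.
Offer Y is lower by £424.68.

Offer Y by £425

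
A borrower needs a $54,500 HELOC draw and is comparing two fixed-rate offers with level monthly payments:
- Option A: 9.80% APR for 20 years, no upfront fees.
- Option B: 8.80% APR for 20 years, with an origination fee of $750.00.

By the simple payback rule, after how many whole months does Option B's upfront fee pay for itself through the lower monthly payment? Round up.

Option A: monthly rate = 9.8%/12 = 0.0081667; payment = 54,500 × 0.0081667 / (1 − (1+0.0081667)^−240) = $518.74.
Option B: at 8.80% the monthly rate is 0.0073333, so the payment is 54,500 × 0.0073333 / (1 − 1.0073333^−240) = $483.36.
Monthly savings = $518.74 − $483.36 = $35.38.
Break-even = $750.00 / $35.38 = 21.20 → 22 months.

22 months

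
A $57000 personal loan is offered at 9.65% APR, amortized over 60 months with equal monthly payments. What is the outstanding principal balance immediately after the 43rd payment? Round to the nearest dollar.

$19,016

With monthly rate i = 9.65%/12 = 0.0080417, the balance after k of n payments is P · [(1+i)^n − (1+i)^k] / [(1+i)^n − 1].
(1+0.0080417)^60 = 1.61699629 and (1+0.0080417)^43 = 1.41115526, so the balance is 57,000 × (1.61699629 − 1.41115526) / (1.61699629 − 1) = $19,016.22.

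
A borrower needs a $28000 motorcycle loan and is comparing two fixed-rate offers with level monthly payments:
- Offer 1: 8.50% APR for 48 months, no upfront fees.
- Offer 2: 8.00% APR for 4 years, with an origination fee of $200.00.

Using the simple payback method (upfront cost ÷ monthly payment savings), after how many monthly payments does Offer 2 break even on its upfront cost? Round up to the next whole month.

31 months

Offer 1: at 8.50% the monthly rate is 0.0070833, so the payment is 28,000 × 0.0070833 / (1 − 1.0070833^−48) = $690.15.
Offer 2: monthly rate = 8%/12 = 0.0066667; payment = 28,000 × 0.0066667 / (1 − (1+0.0066667)^−48) = $683.56.
Monthly savings = $690.15 − $683.56 = $6.59.
Break-even = $200.00 / $6.59 = 30.35 → 31 months.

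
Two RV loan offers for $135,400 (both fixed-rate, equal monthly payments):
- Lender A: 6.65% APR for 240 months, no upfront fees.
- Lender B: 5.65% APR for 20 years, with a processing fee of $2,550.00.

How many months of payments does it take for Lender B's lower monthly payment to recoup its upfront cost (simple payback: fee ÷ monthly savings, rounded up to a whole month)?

Lender A: at 6.65% the monthly rate is 0.0055417, so the payment is 135,400 × 0.0055417 / (1 − 1.0055417^−240) = $1,021.50.
Lender B: monthly rate = 5.65%/12 = 0.0047083; payment = 135,400 × 0.0047083 / (1 − (1+0.0047083)^−240) = $942.91.
Monthly savings = $1,021.50 − $942.91 = $78.59.
Break-even = $2,550.00 / $78.59 = 32.45 → 33 months.

33 months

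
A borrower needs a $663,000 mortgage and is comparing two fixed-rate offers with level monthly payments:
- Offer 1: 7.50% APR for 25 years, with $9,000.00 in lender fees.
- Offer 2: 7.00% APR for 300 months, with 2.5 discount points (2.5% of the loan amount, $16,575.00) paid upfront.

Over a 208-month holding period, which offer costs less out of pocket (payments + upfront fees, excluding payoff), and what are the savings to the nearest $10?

Offer 1: monthly rate = 7.5%/12 = 0.0062500; payment = 663,000 × 0.0062500 / (1 − (1+0.0062500)^−300) = $4,899.51.
Offer 2: at 7.00% the monthly rate is 0.0058333, so the payment is 663,000 × 0.0058333 / (1 − 1.0058333^−300) = $4,685.95.
Over 208 months: Offer 1 costs 208 × $4,899.51 + $9,000.00 = $1,028,098.08; Offer 2 costs 208 × $4,685.95 + $16,575.00 = $991,252.60.
Offer 2 is cheaper by $1,028,098.08 − $991,252.60 = $36,845.48.

Offer 2 by $36,850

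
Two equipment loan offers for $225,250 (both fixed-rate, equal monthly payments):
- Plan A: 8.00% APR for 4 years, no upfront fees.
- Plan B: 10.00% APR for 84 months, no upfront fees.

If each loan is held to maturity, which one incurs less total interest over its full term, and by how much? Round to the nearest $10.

Plan A by $50,160

Plan A: at 8.00% the monthly rate is 0.0066667, so the payment is 225,250 × 0.0066667 / (1 − 1.0066667^−48) = $5,499.01.
Total interest on Plan A = 48 × $5,499.01 − $225,250 = $38,702.48.
Plan B: monthly rate = 10%/12 = 0.0083333; payment = 225,250 × 0.0083333 / (1 − (1+0.0083333)^−84) = $3,739.42.
Total interest on Plan B = 84 × $3,739.42 − $225,250 = $88,861.28.
Plan A is lower by $50,158.80.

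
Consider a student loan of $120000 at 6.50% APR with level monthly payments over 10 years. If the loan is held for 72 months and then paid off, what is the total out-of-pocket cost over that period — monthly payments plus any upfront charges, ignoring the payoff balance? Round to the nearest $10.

$98,110

At 6.50% the monthly rate is 0.0054167, so the payment is 120,000 × 0.0054167 / (1 − 1.0054167^−120) = $1,362.58.
Total outlay = 72 × $1,362.58 = $98,105.76.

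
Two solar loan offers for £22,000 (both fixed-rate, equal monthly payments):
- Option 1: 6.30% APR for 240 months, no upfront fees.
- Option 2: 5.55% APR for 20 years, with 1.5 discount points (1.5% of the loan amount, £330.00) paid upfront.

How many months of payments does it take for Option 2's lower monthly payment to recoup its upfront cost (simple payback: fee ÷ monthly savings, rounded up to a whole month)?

Option 1: at 6.30% the monthly rate is 0.0052500, so the payment is 22,000 × 0.0052500 / (1 − 1.0052500^−240) = £161.45.
Option 2: monthly rate = 5.55%/12 = 0.0046250; payment = 22,000 × 0.0046250 / (1 − (1+0.0046250)^−240) = £151.96.
Monthly savings = £161.45 − £151.96 = £9.49.
Break-even = £330.00 / £9.49 = 34.77 → 35 months.

35 months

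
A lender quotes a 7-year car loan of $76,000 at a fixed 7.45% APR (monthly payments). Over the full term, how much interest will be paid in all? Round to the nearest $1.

Monthly rate = 7.45%/12 = 0.0062083; payment = 76,000 × 0.0062083 / (1 − (1+0.0062083)^−84) = $1,163.83.
Total paid = 84 × $1,163.83 = $97,761.72; interest = $97,761.72 − $76,000 = $21,761.72.

$21,762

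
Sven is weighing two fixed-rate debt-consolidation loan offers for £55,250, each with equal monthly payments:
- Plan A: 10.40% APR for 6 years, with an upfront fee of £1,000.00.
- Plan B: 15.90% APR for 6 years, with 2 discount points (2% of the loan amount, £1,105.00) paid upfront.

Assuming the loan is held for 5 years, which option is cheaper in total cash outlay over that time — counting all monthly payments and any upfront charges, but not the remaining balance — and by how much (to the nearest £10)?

Plan A by £9,750

Plan A: monthly rate = 10.4%/12 = 0.0086667; payment = 55,250 × 0.0086667 / (1 − (1+0.0086667)^−72) = £1,034.73.
Plan B: at 15.90% the monthly rate is 0.0132500, so the payment is 55,250 × 0.0132500 / (1 − 1.0132500^−72) = £1,195.43.
Over 60 months: Plan A costs 60 × £1,034.73 + £1,000.00 = £63,083.80; Plan B costs 60 × £1,195.43 + £1,105.00 = £72,830.80.
Plan A is cheaper by £72,830.80 − £63,083.80 = £9,747.00.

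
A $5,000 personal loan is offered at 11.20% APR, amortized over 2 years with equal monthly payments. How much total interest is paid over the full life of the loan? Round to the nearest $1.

Monthly rate = 11.2%/12 = 0.0093333; payment = 5,000 × 0.0093333 / (1 − (1+0.0093333)^−24) = $233.50.
Total paid = 24 × $233.50 = $5,604.00; interest = $5,604.00 − $5,000 = $604.00.

$604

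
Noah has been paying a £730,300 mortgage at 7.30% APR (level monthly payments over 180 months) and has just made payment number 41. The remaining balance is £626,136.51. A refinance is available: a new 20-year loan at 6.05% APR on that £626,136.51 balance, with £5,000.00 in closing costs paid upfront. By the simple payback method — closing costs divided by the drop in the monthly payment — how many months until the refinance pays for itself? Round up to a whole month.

3 months

Current payment = 730,300 × 7.3%/12 / (1 − (1+0.0060833)^−180) = £6,687.24.
Refinanced payment = 626,136.51 × 0.0050417 / (1 − (1+0.0050417)^−240) = £4,503.92.
Monthly savings = £6,687.24 − £4,503.92 = £2,183.32.
Break-even = £5,000.00 / £2,183.32 = 2.29 → 3 months.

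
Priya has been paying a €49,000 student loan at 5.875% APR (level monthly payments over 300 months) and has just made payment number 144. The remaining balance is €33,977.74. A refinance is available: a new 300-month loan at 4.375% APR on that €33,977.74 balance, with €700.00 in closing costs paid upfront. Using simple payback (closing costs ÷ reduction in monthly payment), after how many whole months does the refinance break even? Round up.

Current payment = 49,000 × 5.875%/12 / (1 − (1+0.0048958)^−300) = €311.97.
Refinanced payment = 33,977.74 × 0.0036458 / (1 − (1+0.0036458)^−300) = €186.46.
Monthly savings = €311.97 − €186.46 = €125.51.
Break-even = €700.00 / €125.51 = 5.58 → 6 months.

6 months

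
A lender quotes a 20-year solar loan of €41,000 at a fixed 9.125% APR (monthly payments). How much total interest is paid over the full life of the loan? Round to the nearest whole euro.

€48,326

At 9.125% the monthly rate is 0.0076042, so the payment is 41,000 × 0.0076042 / (1 − 1.0076042^−240) = €372.19.
Total paid = 240 × €372.19 = €89,325.60; interest = €89,325.60 − €41,000 = €48,325.60.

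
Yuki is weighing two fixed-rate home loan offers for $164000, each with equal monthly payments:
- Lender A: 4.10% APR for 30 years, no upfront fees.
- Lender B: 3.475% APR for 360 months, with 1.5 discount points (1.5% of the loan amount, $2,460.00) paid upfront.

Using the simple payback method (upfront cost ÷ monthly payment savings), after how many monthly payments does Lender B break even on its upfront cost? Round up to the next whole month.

43 months

Lender A: at 4.10% the monthly rate is 0.0034167, so the payment is 164,000 × 0.0034167 / (1 − 1.0034167^−360) = $792.45.
Lender B: monthly rate = 3.475%/12 = 0.0028958; payment = 164,000 × 0.0028958 / (1 − (1+0.0028958)^−360) = $734.15.
Monthly savings = $792.45 − $734.15 = $58.30.
Break-even = $2,460.00 / $58.30 = 42.20 → 43 months.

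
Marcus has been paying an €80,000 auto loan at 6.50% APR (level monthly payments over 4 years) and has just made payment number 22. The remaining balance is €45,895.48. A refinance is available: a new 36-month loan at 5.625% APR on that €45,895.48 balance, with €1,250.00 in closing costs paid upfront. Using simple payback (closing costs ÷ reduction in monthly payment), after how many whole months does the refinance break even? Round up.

3 months

Current payment = 80,000 × 6.5%/12 / (1 − (1+0.0054167)^−48) = €1,897.20.
Refinanced payment = 45,895.48 × 0.0046875 / (1 − (1+0.0046875)^−36) = €1,388.44.
Monthly savings = €1,897.20 − €1,388.44 = €508.76.
Break-even = €1,250.00 / €508.76 = 2.46 → 3 months.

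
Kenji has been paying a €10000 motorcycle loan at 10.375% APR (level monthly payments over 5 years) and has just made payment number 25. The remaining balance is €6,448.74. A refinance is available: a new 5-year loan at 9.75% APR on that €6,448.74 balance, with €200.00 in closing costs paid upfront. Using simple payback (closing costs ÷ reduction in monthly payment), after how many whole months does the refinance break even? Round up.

Current payment = 10,000 × 10.375%/12 / (1 − (1+0.0086458)^−60) = €214.32.
Refinanced payment = 6,448.74 × 0.0081250 / (1 − (1+0.0081250)^−60) = €136.22.
Monthly savings = €214.32 − €136.22 = €78.10.
Break-even = €200.00 / €78.10 = 2.56 → 3 months.

3 months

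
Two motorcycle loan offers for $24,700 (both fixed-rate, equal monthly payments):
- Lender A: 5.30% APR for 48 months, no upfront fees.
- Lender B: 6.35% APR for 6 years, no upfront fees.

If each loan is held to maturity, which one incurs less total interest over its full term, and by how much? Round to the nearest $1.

Lender A by $2,303

Lender A: at 5.30% the monthly rate is 0.0044167, so the payment is 24,700 × 0.0044167 / (1 − 1.0044167^−48) = $572.19.
Total interest on Lender A = 48 × $572.19 − $24,700 = $2,765.12.
Lender B: monthly rate = 6.35%/12 = 0.0052917; payment = 24,700 × 0.0052917 / (1 − (1+0.0052917)^−72) = $413.44.
Total interest on Lender B = 72 × $413.44 − $24,700 = $5,067.68.
Lender A is lower by $2,302.56.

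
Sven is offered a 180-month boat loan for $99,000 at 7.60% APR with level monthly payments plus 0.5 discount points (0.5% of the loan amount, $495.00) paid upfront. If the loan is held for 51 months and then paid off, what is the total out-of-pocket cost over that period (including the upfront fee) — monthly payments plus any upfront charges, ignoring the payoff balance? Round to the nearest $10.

At 7.60% the monthly rate is 0.0063333, so the payment is 99,000 × 0.0063333 / (1 − 1.0063333^−180) = $923.38.
Total outlay = 51 × $923.38 + $495.00 = $47,587.38.

$47,590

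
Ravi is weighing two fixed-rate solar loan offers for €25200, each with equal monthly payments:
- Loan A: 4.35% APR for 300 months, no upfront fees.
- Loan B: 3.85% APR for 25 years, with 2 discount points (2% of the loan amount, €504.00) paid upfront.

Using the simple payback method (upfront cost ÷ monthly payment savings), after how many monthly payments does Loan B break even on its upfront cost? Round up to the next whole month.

73 months

Loan A: at 4.35% the monthly rate is 0.0036250, so the payment is 25,200 × 0.0036250 / (1 − 1.0036250^−300) = €137.93.
Loan B: at 3.85% the monthly rate is 0.0032083, so the payment is 25,200 × 0.0032083 / (1 − 1.0032083^−300) = €130.94.
Monthly savings = €137.93 − €130.94 = €6.99.
Break-even = €504.00 / €6.99 = 72.10 → 73 months.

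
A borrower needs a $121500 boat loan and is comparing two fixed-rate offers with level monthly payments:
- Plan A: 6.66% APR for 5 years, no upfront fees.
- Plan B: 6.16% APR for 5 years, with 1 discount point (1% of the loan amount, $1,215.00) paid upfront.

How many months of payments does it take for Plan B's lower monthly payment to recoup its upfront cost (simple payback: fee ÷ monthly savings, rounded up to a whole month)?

43 months

Plan A: at 6.66% the monthly rate is 0.0055500, so the payment is 121,500 × 0.0055500 / (1 − 1.0055500^−60) = $2,386.40.
Plan B: monthly rate = 6.16%/12 = 0.0051333; payment = 121,500 × 0.0051333 / (1 − (1+0.0051333)^−60) = $2,357.99.
Monthly savings = $2,386.40 − $2,357.99 = $28.41.
Break-even = $1,215.00 / $28.41 = 42.77 → 43 months.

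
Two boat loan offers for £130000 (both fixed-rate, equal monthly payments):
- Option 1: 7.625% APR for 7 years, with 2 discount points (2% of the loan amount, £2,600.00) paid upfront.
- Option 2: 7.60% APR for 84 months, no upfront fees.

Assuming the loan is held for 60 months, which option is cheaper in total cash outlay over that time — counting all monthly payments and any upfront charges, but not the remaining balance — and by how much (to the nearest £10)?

Option 2 by £2,700

Option 1: monthly rate = 7.625%/12 = 0.0063542; payment = 130,000 × 0.0063542 / (1 − (1+0.0063542)^−84) = £2,002.01.
Option 2: monthly rate = 7.6%/12 = 0.0063333; payment = 130,000 × 0.0063333 / (1 − (1+0.0063333)^−84) = £2,000.40.
Over 60 months: Option 1 costs 60 × £2,002.01 + £2,600.00 = £122,720.60; Option 2 costs 60 × £2,000.40 = £120,024.00.
Option 2 is cheaper by £122,720.60 − £120,024.00 = £2,696.60.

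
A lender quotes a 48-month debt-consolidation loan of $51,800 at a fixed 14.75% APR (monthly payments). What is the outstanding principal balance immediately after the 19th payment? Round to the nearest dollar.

With monthly rate i = 14.75%/12 = 0.0122917, the balance after k of n payments is P · [(1+i)^n − (1+i)^k] / [(1+i)^n − 1].
(1+0.0122917)^48 = 1.79751185 and (1+0.0122917)^19 = 1.26126857, so the balance is 51,800 × (1.79751185 − 1.26126857) / (1.79751185 − 1) = $34,830.08.

$34,830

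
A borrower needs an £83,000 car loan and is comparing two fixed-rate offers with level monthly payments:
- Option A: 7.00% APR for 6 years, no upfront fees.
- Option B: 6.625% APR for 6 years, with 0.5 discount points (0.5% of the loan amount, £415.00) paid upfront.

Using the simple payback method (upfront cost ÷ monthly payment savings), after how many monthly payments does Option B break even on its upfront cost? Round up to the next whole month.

Option A: at 7.00% the monthly rate is 0.0058333, so the payment is 83,000 × 0.0058333 / (1 − 1.0058333^−72) = £1,415.07.
Option B: monthly rate = 6.625%/12 = 0.0055208; payment = 83,000 × 0.0055208 / (1 − (1+0.0055208)^−72) = £1,400.17.
Monthly savings = £1,415.07 − £1,400.17 = £14.90.
Break-even = £415.00 / £14.90 = 27.85 → 28 months.

28 months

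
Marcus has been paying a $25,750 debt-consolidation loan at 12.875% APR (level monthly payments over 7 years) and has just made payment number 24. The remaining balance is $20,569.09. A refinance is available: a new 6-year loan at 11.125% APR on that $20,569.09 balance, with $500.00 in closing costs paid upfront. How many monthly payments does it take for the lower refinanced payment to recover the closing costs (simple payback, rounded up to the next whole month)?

7 months

Current payment = 25,750 × 12.875%/12 / (1 − (1+0.0107292)^−84) = $466.69.
Refinanced payment = 20,569.09 × 0.0092708 / (1 − (1+0.0092708)^−72) = $392.83.
Monthly savings = $466.69 − $392.83 = $73.86.
Break-even = $500.00 / $73.86 = 6.77 → 7 months.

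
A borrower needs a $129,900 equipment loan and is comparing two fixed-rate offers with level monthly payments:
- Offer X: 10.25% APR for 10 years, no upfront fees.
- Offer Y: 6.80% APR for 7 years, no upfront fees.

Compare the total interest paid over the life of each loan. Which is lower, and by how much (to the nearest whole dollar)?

Offer X: at 10.25% the monthly rate is 0.0085417, so the payment is 129,900 × 0.0085417 / (1 − 1.0085417^−120) = $1,734.67.
Total interest on Offer X = 120 × $1,734.67 − $129,900 = $78,260.40.
Offer Y: monthly rate = 6.8%/12 = 0.0056667; payment = 129,900 × 0.0056667 / (1 − (1+0.0056667)^−84) = $1,947.86.
Total interest on Offer Y = 84 × $1,947.86 − $129,900 = $33,720.24.
Offer Y is lower by $44,540.16.

Offer Y by $44,540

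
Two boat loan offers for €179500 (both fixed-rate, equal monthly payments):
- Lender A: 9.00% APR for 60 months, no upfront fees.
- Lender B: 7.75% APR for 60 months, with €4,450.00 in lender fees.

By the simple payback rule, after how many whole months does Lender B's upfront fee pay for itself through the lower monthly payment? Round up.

Lender A: monthly rate = 9%/12 = 0.0075000; payment = 179,500 × 0.0075000 / (1 − (1+0.0075000)^−60) = €3,726.12.
Lender B: monthly rate = 7.75%/12 = 0.0064583; payment = 179,500 × 0.0064583 / (1 − (1+0.0064583)^−60) = €3,618.17.
Monthly savings = €3,726.12 − €3,618.17 = €107.95.
Break-even = €4,450.00 / €107.95 = 41.22 → 42 months.

42 months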